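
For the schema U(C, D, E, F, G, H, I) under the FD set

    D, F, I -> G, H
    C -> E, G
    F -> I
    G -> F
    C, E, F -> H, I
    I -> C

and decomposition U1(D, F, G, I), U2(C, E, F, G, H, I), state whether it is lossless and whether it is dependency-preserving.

Lossless test: (F, G, I)⁺ = {C, E, F, G, H, I}, which contains all of one fragment — lossless.
Dependency preservation: D, F, I → G, H is not contained in any single fragment, but the restricted closure of its left-hand side across the fragments still reaches the right-hand side; the remaining FDs each lie inside some fragment. All dependencies are preserved.

lossless and dependency-preserving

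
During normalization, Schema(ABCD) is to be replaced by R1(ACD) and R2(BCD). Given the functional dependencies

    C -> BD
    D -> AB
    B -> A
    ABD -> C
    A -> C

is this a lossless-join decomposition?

Common attributes: R1 ∩ R2 = {CD}.
Closure of {CD}: C → BD applies, adding B; D → AB applies, adding A. So (CD)⁺ = {ABCD}.
This closure contains every attribute of R1, so R1 ∩ R2 → R1. The join is lossless.

Yes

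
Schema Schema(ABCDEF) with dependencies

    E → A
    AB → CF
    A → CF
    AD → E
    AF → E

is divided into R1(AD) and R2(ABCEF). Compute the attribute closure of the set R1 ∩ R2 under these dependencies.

R1 ∩ R2 = {A}.
A → CF applies, adding CF
AF → E applies, adding E
Closure: {ACEF}.

ACEF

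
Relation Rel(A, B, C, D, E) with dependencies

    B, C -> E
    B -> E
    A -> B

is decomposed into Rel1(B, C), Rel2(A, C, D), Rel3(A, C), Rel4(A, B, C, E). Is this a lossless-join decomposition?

Chase test. Columns are A, B, C, D, E; row i has aⱼ where attribute j ∈ Reli, else bᵢⱼ.
Initial tableau (one row per fragment):
  row 1: b11 a2 a3 b14 b15
  row 2: a1 b22 a3 a4 b25
  row 3: a1 b32 a3 b34 b35
  row 4: a1 a2 a3 b44 a5
Rows 1 and 4 agree on B, C; apply B, C→E and equate their E entries.
Rows 2 and 3 agree on A; apply A→B and equate their B entries.
Rows 2 and 4 agree on A; apply A→B and equate their B entries.
Rows 1 and 2 agree on B, C; apply B, C→E and equate their E entries.
Rows 1 and 3 agree on B, C; apply B, C→E and equate their E entries.
Row 2 is now all distinguished symbols — the join is lossless.

Yes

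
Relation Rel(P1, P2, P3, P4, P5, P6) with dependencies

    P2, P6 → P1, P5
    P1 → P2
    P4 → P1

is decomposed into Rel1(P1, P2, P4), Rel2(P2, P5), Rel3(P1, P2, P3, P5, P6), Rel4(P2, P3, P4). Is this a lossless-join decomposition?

No

Chase test. Columns are P1, P2, P3, P4, P5, P6; row i has aⱼ where attribute j ∈ Reli, else bᵢⱼ.
Initial tableau (one row per fragment):
  row 1: a1 a2 b13 a4 b15 b16
  row 2: b21 a2 b23 b24 a5 b26
  row 3: a1 a2 a3 b34 a5 a6
  row 4: b41 a2 a3 a4 b45 b46
Rows 1 and 4 agree on P4; apply P4→P1 and equate their P1 entries.
No row becomes fully distinguished — the join is lossy.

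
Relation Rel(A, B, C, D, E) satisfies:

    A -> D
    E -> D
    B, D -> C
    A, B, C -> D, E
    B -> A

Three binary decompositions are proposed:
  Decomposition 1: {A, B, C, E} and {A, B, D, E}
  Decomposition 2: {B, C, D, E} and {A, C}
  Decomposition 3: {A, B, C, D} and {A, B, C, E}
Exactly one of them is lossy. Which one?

Decomposition 2

Decomposition 1: common = {A, B, E}, closure = {A, B, C, D, E} → lossless.
Decomposition 2: common = {C}, closure = {C} → lossy.
Decomposition 3: common = {A, B, C}, closure = {A, B, C, D, E} → lossless.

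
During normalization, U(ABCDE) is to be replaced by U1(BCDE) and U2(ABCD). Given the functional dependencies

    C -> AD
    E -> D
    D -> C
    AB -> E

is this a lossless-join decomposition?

Yes

Common attributes: U1 ∩ U2 = {BCD}.
Closure of {BCD}: C → AD applies, adding A; AB → E applies, adding E. So (BCD)⁺ = {ABCDE}.
This closure contains every attribute of U1, so U1 ∩ U2 → U1. The join is lossless.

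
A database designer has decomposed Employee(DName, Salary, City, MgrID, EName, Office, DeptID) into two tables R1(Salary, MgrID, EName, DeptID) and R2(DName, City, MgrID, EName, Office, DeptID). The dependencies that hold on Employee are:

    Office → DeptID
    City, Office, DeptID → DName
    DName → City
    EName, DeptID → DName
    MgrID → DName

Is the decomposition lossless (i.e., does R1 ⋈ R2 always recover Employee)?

No

Common attributes: R1 ∩ R2 = {MgrID, EName, DeptID}.
Closure of {MgrID, EName, DeptID}: EName, DeptID → DName applies, adding DName; DName → City applies, adding City. So (MgrID, EName, DeptID)⁺ = {DName, City, MgrID, EName, DeptID}.
The closure contains neither all of R1 = {Salary, MgrID, EName, DeptID} nor all of R2 = {DName, City, MgrID, EName, Office, DeptID}, so the common attributes are not a superkey of either fragment. The join is lossy.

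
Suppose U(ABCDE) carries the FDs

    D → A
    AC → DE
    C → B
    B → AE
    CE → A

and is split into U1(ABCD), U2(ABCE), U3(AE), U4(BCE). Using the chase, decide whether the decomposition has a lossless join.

Yes

Chase test. Columns are ABCDE; row i has aⱼ where attribute j ∈ Ui, else bᵢⱼ.
Initial tableau (one row per fragment):
  row 1: a1 a2 a3 a4 b15
  row 2: a1 a2 a3 b24 a5
  row 3: a1 b32 b33 b34 a5
  row 4: b41 a2 a3 b44 a5
Rows 1 and 2 agree on AC; apply AC→DE and equate their DE entries.
Rows 1 and 4 agree on B; apply B→AE and equate their AE entries.
Rows 1 and 4 agree on AC; apply AC→DE and equate their DE entries.
Row 1 is now all distinguished symbols — the join is lossless.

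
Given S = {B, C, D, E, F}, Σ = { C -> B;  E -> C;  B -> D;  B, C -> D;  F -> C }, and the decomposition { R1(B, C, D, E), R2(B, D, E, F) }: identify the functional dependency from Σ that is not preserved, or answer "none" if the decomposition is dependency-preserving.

Check F → C: no single fragment contains all of {C, F}, and the restricted closure of {F} across the fragments never reaches {C}.
C → B is preserved.
E → C is preserved.
B → D is preserved.
B, C → D is preserved.

F -> C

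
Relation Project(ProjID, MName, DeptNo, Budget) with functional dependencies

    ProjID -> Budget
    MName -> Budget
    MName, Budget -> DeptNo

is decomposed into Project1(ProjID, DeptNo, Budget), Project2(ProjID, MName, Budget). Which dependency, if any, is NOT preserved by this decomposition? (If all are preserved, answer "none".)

MName, Budget -> DeptNo

Check MName, Budget → DeptNo: no single fragment contains all of {MName, DeptNo, Budget}, and the restricted closure of {MName, Budget} across the fragments never reaches {DeptNo}.
ProjID → Budget is preserved.
MName → Budget is preserved.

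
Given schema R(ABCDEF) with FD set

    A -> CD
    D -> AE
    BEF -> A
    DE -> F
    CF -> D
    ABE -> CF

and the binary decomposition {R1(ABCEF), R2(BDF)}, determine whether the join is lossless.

Common attributes: R1 ∩ R2 = {BF}.
No dependency enlarges {BF}, so (BF)⁺ = {BF}.
The closure contains neither all of R1 = {ABCEF} nor all of R2 = {BDF}, so the common attributes are not a superkey of either fragment. The join is lossy.

No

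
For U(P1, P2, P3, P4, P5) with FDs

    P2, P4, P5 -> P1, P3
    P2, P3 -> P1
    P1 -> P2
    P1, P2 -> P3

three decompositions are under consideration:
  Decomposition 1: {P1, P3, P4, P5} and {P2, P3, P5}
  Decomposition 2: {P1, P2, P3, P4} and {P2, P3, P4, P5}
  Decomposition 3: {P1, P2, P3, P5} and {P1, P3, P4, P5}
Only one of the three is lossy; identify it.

Decomposition 1

Decomposition 1: common = {P3, P5}, closure = {P3, P5} → lossy.
Decomposition 2: common = {P2, P3, P4}, closure = {P1, P2, P3, P4} → lossless.
Decomposition 3: common = {P1, P3, P5}, closure = {P1, P2, P3, P5} → lossless.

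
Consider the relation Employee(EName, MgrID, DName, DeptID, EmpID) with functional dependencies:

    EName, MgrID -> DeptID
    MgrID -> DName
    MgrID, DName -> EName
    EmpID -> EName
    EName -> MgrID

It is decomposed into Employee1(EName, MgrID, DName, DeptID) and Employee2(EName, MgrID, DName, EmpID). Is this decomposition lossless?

Common attributes: Employee1 ∩ Employee2 = {EName, MgrID, DName}.
Closure of {EName, MgrID, DName}: EName, MgrID → DeptID applies, adding DeptID. So (EName, MgrID, DName)⁺ = {EName, MgrID, DName, DeptID}.
This closure contains every attribute of Employee1, so Employee1 ∩ Employee2 → Employee1. The join is lossless.

Yes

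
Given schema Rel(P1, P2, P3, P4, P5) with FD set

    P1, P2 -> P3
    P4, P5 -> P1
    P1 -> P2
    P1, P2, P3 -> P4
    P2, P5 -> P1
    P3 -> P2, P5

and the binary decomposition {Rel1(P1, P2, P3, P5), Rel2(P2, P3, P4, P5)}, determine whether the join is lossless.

Common attributes: Rel1 ∩ Rel2 = {P2, P3, P5}.
Closure of {P2, P3, P5}: P2, P5 → P1 applies, adding P1; P1, P2, P3 → P4 applies, adding P4. So (P2, P3, P5)⁺ = {P1, P2, P3, P4, P5}.
This closure contains every attribute of Rel1, so Rel1 ∩ Rel2 → Rel1. The join is lossless.

Yes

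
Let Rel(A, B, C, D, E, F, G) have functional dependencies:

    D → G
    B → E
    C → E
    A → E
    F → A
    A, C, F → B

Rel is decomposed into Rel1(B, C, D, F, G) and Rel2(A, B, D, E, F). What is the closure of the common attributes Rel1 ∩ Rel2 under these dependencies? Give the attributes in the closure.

Rel1 ∩ Rel2 = {B, D, F}.
D → G applies, adding G
B → E applies, adding E
F → A applies, adding A
Closure: {A, B, D, E, F, G}.

A, B, D, E, F, G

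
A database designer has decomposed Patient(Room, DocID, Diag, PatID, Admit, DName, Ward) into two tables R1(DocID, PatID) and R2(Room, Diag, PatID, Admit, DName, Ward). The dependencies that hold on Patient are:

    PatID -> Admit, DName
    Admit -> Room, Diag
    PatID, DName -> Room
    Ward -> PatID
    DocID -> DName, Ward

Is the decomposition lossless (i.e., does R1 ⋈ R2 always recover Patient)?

Common attributes: R1 ∩ R2 = {PatID}.
Closure of {PatID}: PatID → Admit, DName applies, adding Admit, DName; Admit → Room, Diag applies, adding Room, Diag. So (PatID)⁺ = {Room, Diag, PatID, Admit, DName}.
The closure contains neither all of R1 = {DocID, PatID} nor all of R2 = {Room, Diag, PatID, Admit, DName, Ward}, so the common attributes are not a superkey of either fragment. The join is lossy.

No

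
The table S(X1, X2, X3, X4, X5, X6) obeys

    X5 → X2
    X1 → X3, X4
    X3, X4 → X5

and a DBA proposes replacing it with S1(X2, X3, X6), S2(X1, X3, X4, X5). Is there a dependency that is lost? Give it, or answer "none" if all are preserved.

Check X5 → X2: no single fragment contains all of {X2, X5}, and the restricted closure of {X5} across the fragments never reaches {X2}.
X1 → X3, X4 is preserved.
X3, X4 → X5 is preserved.

X5 → X2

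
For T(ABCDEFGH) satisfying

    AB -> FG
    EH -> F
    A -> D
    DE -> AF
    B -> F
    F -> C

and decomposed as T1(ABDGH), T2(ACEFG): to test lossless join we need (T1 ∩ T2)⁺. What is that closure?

T1 ∩ T2 = {AG}.
A → D applies, adding D
Closure: {ADG}.

ADG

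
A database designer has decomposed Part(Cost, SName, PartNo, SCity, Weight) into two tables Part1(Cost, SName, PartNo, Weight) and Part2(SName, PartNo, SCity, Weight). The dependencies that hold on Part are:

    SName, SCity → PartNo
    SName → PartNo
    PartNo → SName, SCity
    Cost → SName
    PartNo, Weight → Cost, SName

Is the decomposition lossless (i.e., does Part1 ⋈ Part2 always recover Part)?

Common attributes: Part1 ∩ Part2 = {SName, PartNo, Weight}.
Closure of {SName, PartNo, Weight}: PartNo → SName, SCity applies, adding SCity; PartNo, Weight → Cost, SName applies, adding Cost. So (SName, PartNo, Weight)⁺ = {Cost, SName, PartNo, SCity, Weight}.
This closure contains every attribute of Part1, so Part1 ∩ Part2 → Part1. The join is lossless.

Yes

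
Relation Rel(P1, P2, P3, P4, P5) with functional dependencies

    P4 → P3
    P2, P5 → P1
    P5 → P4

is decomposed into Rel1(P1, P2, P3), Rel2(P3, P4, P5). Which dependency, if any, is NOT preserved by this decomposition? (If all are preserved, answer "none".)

Check P2, P5 → P1: no single fragment contains all of {P1, P2, P5}, and the restricted closure of {P2, P5} across the fragments never reaches {P1}.
P4 → P3 is preserved.
P5 → P4 is preserved.

P2, P5 → P1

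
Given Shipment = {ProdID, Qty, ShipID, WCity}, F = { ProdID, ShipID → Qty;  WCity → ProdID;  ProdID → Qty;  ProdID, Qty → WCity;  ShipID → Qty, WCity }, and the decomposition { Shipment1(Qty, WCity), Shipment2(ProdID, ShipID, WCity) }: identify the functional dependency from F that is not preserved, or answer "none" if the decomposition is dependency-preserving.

none

ProdID, ShipID → Qty: restricted closure across fragments reaches Qty.
WCity → ProdID lies within Shipment2.
ProdID → Qty: restricted closure across fragments reaches Qty.
ProdID, Qty → WCity: restricted closure across fragments reaches WCity.
ShipID → Qty, WCity: restricted closure across fragments reaches Qty, WCity.
Every dependency is enforceable on the fragments, so the decomposition is dependency-preserving.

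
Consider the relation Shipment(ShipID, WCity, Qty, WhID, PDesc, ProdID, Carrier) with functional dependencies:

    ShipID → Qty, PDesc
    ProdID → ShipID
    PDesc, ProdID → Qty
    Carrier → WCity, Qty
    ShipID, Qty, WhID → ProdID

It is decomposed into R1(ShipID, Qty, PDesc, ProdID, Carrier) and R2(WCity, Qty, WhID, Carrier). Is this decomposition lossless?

No

Common attributes: R1 ∩ R2 = {Qty, Carrier}.
Closure of {Qty, Carrier}: Carrier → WCity, Qty applies, adding WCity. So (Qty, Carrier)⁺ = {WCity, Qty, Carrier}.
The closure contains neither all of R1 = {ShipID, Qty, PDesc, ProdID, Carrier} nor all of R2 = {WCity, Qty, WhID, Carrier}, so the common attributes are not a superkey of either fragment. The join is lossy.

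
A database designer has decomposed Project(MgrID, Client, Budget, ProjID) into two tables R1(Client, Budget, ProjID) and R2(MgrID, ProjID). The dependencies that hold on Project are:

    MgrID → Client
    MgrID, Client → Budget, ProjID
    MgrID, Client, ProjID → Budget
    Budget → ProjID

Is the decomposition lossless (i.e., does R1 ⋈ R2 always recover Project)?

Common attributes: R1 ∩ R2 = {ProjID}.
No dependency enlarges {ProjID}, so (ProjID)⁺ = {ProjID}.
The closure contains neither all of R1 = {Client, Budget, ProjID} nor all of R2 = {MgrID, ProjID}, so the common attributes are not a superkey of either fragment. The join is lossy.

No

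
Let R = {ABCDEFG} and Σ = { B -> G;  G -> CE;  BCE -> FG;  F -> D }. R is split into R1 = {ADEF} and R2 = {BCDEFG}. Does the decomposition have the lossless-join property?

No

Common attributes: R1 ∩ R2 = {DEF}.
No dependency enlarges {DEF}, so (DEF)⁺ = {DEF}.
The closure contains neither all of R1 = {ADEF} nor all of R2 = {BCDEFG}, so the common attributes are not a superkey of either fragment. The join is lossy.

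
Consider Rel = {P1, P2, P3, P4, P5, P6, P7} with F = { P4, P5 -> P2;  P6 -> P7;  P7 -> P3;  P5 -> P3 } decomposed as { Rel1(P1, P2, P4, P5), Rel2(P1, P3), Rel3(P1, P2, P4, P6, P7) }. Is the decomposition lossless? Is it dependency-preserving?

Lossless test (chase): applying each FD to every pair of rows produces no changes in the tableau, so no row becomes fully distinguished — the join is lossy.
Dependency preservation: the restricted closure of {P7} across the fragments never reaches {P3}, so P7 → P3 cannot be enforced without a join — not preserved.

lossy and not dependency-preserving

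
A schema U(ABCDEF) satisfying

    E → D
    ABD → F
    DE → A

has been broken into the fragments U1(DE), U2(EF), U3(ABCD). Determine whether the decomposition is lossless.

Chase test. Columns are ABCDEF; row i has aⱼ where attribute j ∈ Ui, else bᵢⱼ.
Initial tableau (one row per fragment):
  row 1: b11 b12 b13 a4 a5 b16
  row 2: b21 b22 b23 b24 a5 a6
  row 3: a1 a2 a3 a4 b35 b36
Rows 1 and 2 agree on E; apply E→D and equate their D entries.
Rows 1 and 2 agree on DE; apply DE→A and equate their A entries.
No row becomes fully distinguished — the join is lossy.

No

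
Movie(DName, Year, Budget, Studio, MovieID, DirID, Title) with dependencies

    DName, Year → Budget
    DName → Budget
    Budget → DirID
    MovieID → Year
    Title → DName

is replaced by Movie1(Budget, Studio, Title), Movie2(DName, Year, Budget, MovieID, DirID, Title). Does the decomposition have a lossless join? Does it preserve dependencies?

Lossless test: (Budget, Title)⁺ = {DName, Budget, DirID, Title}, which is a superkey of neither fragment — lossy.
Dependency preservation: every FD's attributes lie within a single fragment, so each can be enforced locally — preserved.

lossy but dependency-preserving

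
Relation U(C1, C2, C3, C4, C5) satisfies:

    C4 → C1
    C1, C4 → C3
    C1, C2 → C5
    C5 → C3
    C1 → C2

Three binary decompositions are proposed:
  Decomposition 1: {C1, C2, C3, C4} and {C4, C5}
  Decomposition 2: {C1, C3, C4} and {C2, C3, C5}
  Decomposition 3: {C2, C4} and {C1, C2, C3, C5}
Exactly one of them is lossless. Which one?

Decomposition 1: common = {C4}, closure = {C1, C2, C3, C4, C5} → lossless.
Decomposition 2: common = {C3}, closure = {C3} → lossy.
Decomposition 3: common = {C2}, closure = {C2} → lossy.

Decomposition 1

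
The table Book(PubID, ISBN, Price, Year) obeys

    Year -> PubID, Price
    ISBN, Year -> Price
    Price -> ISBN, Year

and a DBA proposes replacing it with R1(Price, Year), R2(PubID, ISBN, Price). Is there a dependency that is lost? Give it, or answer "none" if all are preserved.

none

Year → PubID, Price: restricted closure across fragments reaches PubID, Price.
ISBN, Year → Price: restricted closure across fragments reaches Price.
Price → ISBN, Year: restricted closure across fragments reaches ISBN, Year.
Every dependency is enforceable on the fragments, so the decomposition is dependency-preserving.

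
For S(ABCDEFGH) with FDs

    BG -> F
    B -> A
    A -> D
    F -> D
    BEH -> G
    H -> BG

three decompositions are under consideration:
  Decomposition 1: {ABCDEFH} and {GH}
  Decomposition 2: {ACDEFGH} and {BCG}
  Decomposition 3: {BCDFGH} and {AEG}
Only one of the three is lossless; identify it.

Decomposition 1

Decomposition 1: common = {H}, closure = {ABDFGH} → lossless.
Decomposition 2: common = {CG}, closure = {CG} → lossy.
Decomposition 3: common = {G}, closure = {G} → lossy.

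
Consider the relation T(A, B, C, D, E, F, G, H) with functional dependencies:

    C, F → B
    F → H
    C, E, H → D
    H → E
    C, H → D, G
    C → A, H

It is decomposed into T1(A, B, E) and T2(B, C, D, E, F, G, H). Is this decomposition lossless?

Common attributes: T1 ∩ T2 = {B, E}.
No dependency enlarges {B, E}, so (B, E)⁺ = {B, E}.
The closure contains neither all of T1 = {A, B, E} nor all of T2 = {B, C, D, E, F, G, H}, so the common attributes are not a superkey of either fragment. The join is lossy.

No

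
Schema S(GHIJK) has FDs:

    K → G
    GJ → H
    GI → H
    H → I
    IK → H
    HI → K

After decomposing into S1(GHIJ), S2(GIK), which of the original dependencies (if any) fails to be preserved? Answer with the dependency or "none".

K → G lies within S2.
GJ → H lies within S1.
GI → H lies within S1.
H → I lies within S1.
IK → H: restricted closure across fragments reaches H.
HI → K: restricted closure across fragments reaches K.
Every dependency is enforceable on the fragments, so the decomposition is dependency-preserving.

none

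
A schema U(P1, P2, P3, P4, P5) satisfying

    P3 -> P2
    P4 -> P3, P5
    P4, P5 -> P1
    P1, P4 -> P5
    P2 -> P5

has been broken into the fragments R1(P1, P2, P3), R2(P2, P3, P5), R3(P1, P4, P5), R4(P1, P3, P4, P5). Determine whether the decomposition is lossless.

Chase test. Columns are P1, P2, P3, P4, P5; row i has aⱼ where attribute j ∈ Ri, else bᵢⱼ.
Initial tableau (one row per fragment):
  row 1: a1 a2 a3 b14 b15
  row 2: b21 a2 a3 b24 a5
  row 3: a1 b32 b33 a4 a5
  row 4: a1 b42 a3 a4 a5
Rows 1 and 4 agree on P3; apply P3→P2 and equate their P2 entries.
Rows 3 and 4 agree on P4; apply P4→P3, P5 and equate their P3, P5 entries.
Rows 1 and 2 agree on P2; apply P2→P5 and equate their P5 entries.
Rows 1 and 3 agree on P3; apply P3→P2 and equate their P2 entries.
Row 3 is now all distinguished symbols — the join is lossless.

Yes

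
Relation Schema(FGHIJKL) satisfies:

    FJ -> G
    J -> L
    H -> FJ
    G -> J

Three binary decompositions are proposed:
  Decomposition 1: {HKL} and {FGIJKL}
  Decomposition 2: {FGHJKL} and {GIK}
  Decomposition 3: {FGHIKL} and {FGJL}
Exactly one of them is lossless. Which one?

Decomposition 3

Decomposition 1: common = {KL}, closure = {KL} → lossy.
Decomposition 2: common = {GK}, closure = {GJKL} → lossy.
Decomposition 3: common = {FGL}, closure = {FGJL} → lossless.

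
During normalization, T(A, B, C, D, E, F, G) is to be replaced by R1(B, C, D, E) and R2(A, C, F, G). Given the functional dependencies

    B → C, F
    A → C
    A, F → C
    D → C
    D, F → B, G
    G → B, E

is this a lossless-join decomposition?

Common attributes: R1 ∩ R2 = {C}.
No dependency enlarges {C}, so (C)⁺ = {C}.
The closure contains neither all of R1 = {B, C, D, E} nor all of R2 = {A, C, F, G}, so the common attributes are not a superkey of either fragment. The join is lossy.

No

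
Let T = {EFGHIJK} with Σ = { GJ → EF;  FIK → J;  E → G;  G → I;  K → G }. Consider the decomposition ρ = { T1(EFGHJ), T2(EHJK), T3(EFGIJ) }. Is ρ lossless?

Chase test. Columns are EFGHIJK; row i has aⱼ where attribute j ∈ Ti, else bᵢⱼ.
Initial tableau (one row per fragment):
  row 1: a1 a2 a3 a4 b15 a6 b17
  row 2: a1 b22 b23 a4 b25 a6 a7
  row 3: a1 a2 a3 b34 a5 a6 b37
Rows 1 and 2 agree on E; apply E→G and equate their G entries.
Rows 1 and 2 agree on G; apply G→I and equate their I entries.
Rows 1 and 3 agree on G; apply G→I and equate their I entries.
Rows 1 and 2 agree on GJ; apply GJ→EF and equate their EF entries.
Row 2 is now all distinguished symbols — the join is lossless.

Yes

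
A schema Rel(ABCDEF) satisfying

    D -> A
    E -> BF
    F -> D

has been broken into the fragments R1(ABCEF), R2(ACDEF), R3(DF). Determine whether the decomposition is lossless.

Chase test. Columns are ABCDEF; row i has aⱼ where attribute j ∈ Ri, else bᵢⱼ.
Initial tableau (one row per fragment):
  row 1: a1 a2 a3 b14 a5 a6
  row 2: a1 b22 a3 a4 a5 a6
  row 3: b31 b32 b33 a4 b35 a6
Rows 2 and 3 agree on D; apply D→A and equate their A entries.
Rows 1 and 2 agree on E; apply E→BF and equate their BF entries.
Rows 1 and 2 agree on F; apply F→D and equate their D entries.
Row 1 is now all distinguished symbols — the join is lossless.

Yes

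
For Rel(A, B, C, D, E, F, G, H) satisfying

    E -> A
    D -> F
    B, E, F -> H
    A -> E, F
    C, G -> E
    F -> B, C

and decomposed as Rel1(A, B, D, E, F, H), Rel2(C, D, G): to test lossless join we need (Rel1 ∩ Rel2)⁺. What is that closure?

Rel1 ∩ Rel2 = {D}.
D → F applies, adding F
F → B, C applies, adding B, C
Closure: {B, C, D, F}.

B, C, D, F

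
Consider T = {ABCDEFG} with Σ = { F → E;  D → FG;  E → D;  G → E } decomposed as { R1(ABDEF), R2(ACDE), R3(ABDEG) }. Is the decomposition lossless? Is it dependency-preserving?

Lossless test (chase): Rows 1 and 2 agree on D; apply D→FG and equate their FG entries. Rows 1 and 3 agree on D; apply D→FG and equate their FG entries. No row becomes fully distinguished — the join is lossy.
Dependency preservation: D → FG is not contained in any single fragment, but the restricted closure of its left-hand side across the fragments still reaches the right-hand side; the remaining FDs each lie inside some fragment. All dependencies are preserved.

lossy but dependency-preserving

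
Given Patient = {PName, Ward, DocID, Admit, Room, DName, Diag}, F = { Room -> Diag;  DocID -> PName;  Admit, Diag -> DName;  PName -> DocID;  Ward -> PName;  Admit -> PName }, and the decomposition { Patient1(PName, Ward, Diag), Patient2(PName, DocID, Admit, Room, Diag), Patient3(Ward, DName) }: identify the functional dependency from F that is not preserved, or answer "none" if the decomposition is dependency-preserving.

Admit, Diag -> DName

Check Admit, Diag → DName: no single fragment contains all of {Admit, DName, Diag}, and the restricted closure of {Admit, Diag} across the fragments never reaches {DName}.
Room → Diag is preserved.
DocID → PName is preserved.
PName → DocID is preserved.
Ward → PName is preserved.
Admit → PName is preserved.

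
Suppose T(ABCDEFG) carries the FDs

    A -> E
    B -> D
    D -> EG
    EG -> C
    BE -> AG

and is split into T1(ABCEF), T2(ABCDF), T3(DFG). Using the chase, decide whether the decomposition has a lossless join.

Yes

Chase test. Columns are ABCDEFG; row i has aⱼ where attribute j ∈ Ti, else bᵢⱼ.
Initial tableau (one row per fragment):
  row 1: a1 a2 a3 b14 a5 a6 b17
  row 2: a1 a2 a3 a4 b25 a6 b27
  row 3: b31 b32 b33 a4 b35 a6 a7
Rows 1 and 2 agree on A; apply A→E and equate their E entries.
Rows 1 and 2 agree on B; apply B→D and equate their D entries.
Rows 1 and 2 agree on D; apply D→EG and equate their EG entries.
Rows 1 and 3 agree on D; apply D→EG and equate their EG entries.
Rows 1 and 3 agree on EG; apply EG→C and equate their C entries.
Row 1 is now all distinguished symbols — the join is lossless.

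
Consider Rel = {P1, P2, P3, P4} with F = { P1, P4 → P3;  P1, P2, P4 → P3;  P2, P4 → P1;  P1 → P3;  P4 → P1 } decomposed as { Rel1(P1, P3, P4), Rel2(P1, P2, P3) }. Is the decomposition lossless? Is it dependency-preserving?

lossy but dependency-preserving

Lossless test: (P1, P3)⁺ = {P1, P3}, which is a superkey of neither fragment — lossy.
Dependency preservation: P1, P2, P4 → P3; P2, P4 → P1 are not contained in any single fragment, but the restricted closure of each left-hand side across the fragments still reaches the right-hand side; the remaining FDs each lie inside some fragment. All dependencies are preserved.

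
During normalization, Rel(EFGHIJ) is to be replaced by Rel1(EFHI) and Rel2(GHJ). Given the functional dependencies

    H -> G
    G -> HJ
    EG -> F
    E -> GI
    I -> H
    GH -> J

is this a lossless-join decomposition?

Yes

Common attributes: Rel1 ∩ Rel2 = {H}.
Closure of {H}: H → G applies, adding G; G → HJ applies, adding J. So (H)⁺ = {GHJ}.
This closure contains every attribute of Rel2, so Rel1 ∩ Rel2 → Rel2. The join is lossless.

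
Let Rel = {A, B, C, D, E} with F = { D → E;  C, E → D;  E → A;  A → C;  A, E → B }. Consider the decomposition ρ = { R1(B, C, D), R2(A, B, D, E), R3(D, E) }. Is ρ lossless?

Yes

Chase test. Columns are A, B, C, D, E; row i has aⱼ where attribute j ∈ Ri, else bᵢⱼ.
Initial tableau (one row per fragment):
  row 1: b11 a2 a3 a4 b15
  row 2: a1 a2 b23 a4 a5
  row 3: b31 b32 b33 a4 a5
Rows 1 and 2 agree on D; apply D→E and equate their E entries.
Rows 1 and 2 agree on E; apply E→A and equate their A entries.
Rows 1 and 3 agree on E; apply E→A and equate their A entries.
Rows 1 and 2 agree on A; apply A→C and equate their C entries.
Rows 1 and 3 agree on A; apply A→C and equate their C entries.
Rows 1 and 3 agree on A, E; apply A, E→B and equate their B entries.
Row 1 is now all distinguished symbols — the join is lossless.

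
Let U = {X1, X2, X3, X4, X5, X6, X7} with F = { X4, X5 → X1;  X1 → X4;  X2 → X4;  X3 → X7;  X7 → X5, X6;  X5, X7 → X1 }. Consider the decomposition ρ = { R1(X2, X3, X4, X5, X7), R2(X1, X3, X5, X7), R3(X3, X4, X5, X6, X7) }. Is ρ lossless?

Chase test. Columns are X1, X2, X3, X4, X5, X6, X7; row i has aⱼ where attribute j ∈ Ri, else bᵢⱼ.
Initial tableau (one row per fragment):
  row 1: b11 a2 a3 a4 a5 b16 a7
  row 2: a1 b22 a3 b24 a5 b26 a7
  row 3: b31 b32 a3 a4 a5 a6 a7
Rows 1 and 3 agree on X4, X5; apply X4, X5→X1 and equate their X1 entries.
Rows 1 and 2 agree on X7; apply X7→X5, X6 and equate their X5, X6 entries.
Rows 1 and 3 agree on X7; apply X7→X5, X6 and equate their X5, X6 entries.
Rows 1 and 2 agree on X5, X7; apply X5, X7→X1 and equate their X1 entries.
Rows 1 and 2 agree on X1; apply X1→X4 and equate their X4 entries.
Row 1 is now all distinguished symbols — the join is lossless.

Yes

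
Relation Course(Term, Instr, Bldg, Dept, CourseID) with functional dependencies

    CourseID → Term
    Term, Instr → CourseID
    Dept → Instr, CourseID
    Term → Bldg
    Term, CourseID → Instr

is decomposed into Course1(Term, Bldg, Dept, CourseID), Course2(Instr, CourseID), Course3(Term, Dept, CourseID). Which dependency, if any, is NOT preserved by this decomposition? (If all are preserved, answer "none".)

Check Term, Instr → CourseID: no single fragment contains all of {Term, Instr, CourseID}, and the restricted closure of {Term, Instr} across the fragments never reaches {CourseID}.
CourseID → Term is preserved.
Dept → Instr, CourseID is preserved.
Term → Bldg is preserved.
Term, CourseID → Instr is preserved.

Term, Instr → CourseID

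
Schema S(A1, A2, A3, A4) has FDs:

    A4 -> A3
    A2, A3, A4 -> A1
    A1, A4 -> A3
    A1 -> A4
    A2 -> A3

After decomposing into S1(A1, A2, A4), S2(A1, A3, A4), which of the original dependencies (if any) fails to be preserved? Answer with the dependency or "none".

Check A2 → A3: no single fragment contains all of {A2, A3}, and the restricted closure of {A2} across the fragments never reaches {A3}.
A4 → A3 is preserved.
A2, A3, A4 → A1 is preserved.
A1, A4 → A3 is preserved.
A1 → A4 is preserved.

A2 -> A3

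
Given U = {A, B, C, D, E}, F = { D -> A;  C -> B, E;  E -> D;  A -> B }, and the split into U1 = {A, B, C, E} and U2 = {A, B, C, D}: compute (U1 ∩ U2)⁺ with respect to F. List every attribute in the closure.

U1 ∩ U2 = {A, B, C}.
C → B, E applies, adding E
E → D applies, adding D
Closure: {A, B, C, D, E}.

A, B, C, D, E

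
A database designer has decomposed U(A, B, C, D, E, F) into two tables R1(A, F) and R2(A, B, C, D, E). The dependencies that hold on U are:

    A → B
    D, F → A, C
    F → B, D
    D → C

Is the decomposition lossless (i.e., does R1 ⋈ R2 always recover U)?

Common attributes: R1 ∩ R2 = {A}.
Closure of {A}: A → B applies, adding B. So (A)⁺ = {A, B}.
The closure contains neither all of R1 = {A, F} nor all of R2 = {A, B, C, D, E}, so the common attributes are not a superkey of either fragment. The join is lossy.

No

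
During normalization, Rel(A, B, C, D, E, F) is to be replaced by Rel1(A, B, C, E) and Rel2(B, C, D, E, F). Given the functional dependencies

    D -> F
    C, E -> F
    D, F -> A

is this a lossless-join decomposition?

Common attributes: Rel1 ∩ Rel2 = {B, C, E}.
Closure of {B, C, E}: C, E → F applies, adding F. So (B, C, E)⁺ = {B, C, E, F}.
The closure contains neither all of Rel1 = {A, B, C, E} nor all of Rel2 = {B, C, D, E, F}, so the common attributes are not a superkey of either fragment. The join is lossy.

No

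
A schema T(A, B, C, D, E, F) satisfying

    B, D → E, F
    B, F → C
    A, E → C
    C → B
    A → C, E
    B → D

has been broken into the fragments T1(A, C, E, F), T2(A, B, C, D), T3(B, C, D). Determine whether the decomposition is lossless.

Yes

Chase test. Columns are A, B, C, D, E, F; row i has aⱼ where attribute j ∈ Ti, else bᵢⱼ.
Initial tableau (one row per fragment):
  row 1: a1 b12 a3 b14 a5 a6
  row 2: a1 a2 a3 a4 b25 b26
  row 3: b31 a2 a3 a4 b35 b36
Rows 2 and 3 agree on B, D; apply B, D→E, F and equate their E, F entries.
Rows 1 and 2 agree on C; apply C→B and equate their B entries.
Rows 1 and 2 agree on A; apply A→C, E and equate their C, E entries.
Rows 1 and 2 agree on B; apply B→D and equate their D entries.
Rows 1 and 2 agree on B, D; apply B, D→E, F and equate their E, F entries.
Row 1 is now all distinguished symbols — the join is lossless.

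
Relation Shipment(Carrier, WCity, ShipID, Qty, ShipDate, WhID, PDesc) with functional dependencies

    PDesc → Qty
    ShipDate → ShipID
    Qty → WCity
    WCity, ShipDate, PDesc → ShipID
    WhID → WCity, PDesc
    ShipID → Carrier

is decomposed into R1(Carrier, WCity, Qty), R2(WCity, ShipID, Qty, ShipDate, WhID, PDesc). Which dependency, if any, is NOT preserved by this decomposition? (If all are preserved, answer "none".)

Check ShipID → Carrier: no single fragment contains all of {Carrier, ShipID}, and the restricted closure of {ShipID} across the fragments never reaches {Carrier}.
PDesc → Qty is preserved.
ShipDate → ShipID is preserved.
Qty → WCity is preserved.
WCity, ShipDate, PDesc → ShipID is preserved.
WhID → WCity, PDesc is preserved.

ShipID → Carrier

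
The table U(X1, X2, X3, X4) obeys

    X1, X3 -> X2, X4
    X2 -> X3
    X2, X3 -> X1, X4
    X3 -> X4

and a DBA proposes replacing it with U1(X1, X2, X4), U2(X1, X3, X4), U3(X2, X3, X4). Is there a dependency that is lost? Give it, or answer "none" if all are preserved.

Check X1, X3 → X2, X4: no single fragment contains all of {X1, X2, X3, X4}, and the restricted closure of {X1, X3} across the fragments never reaches {X2, X4}.
X2 → X3 is preserved.
X2, X3 → X1, X4 is preserved.
X3 → X4 is preserved.

X1, X3 -> X2, X4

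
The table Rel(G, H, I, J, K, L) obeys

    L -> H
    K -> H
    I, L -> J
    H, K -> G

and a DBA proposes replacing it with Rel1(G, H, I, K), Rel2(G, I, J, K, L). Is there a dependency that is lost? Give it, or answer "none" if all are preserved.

Check L → H: no single fragment contains all of {H, L}, and the restricted closure of {L} across the fragments never reaches {H}.
K → H is preserved.
I, L → J is preserved.
H, K → G is preserved.

L -> H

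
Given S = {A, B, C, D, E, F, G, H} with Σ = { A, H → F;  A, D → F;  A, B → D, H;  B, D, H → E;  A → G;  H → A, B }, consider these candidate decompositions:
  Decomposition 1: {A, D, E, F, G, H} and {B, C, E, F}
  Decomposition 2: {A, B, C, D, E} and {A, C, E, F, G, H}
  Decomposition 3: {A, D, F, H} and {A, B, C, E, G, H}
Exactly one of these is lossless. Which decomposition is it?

Decomposition 3

Decomposition 1: common = {E, F}, closure = {E, F} → lossy.
Decomposition 2: common = {A, C, E}, closure = {A, C, E, G} → lossy.
Decomposition 3: common = {A, H}, closure = {A, B, D, E, F, G, H} → lossless.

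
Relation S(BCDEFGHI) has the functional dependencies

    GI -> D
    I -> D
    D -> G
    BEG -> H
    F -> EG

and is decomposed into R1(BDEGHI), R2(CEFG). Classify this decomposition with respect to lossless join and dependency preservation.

lossy but dependency-preserving

Lossless test: (EG)⁺ = {EG}, which is a superkey of neither fragment — lossy.
Dependency preservation: every FD's attributes lie within a single fragment, so each can be enforced locally — preserved.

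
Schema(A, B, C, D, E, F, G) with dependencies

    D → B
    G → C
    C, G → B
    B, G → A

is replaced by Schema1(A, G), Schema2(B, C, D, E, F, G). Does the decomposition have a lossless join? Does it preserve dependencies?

Lossless test: (G)⁺ = {A, B, C, G}, which contains all of one fragment — lossless.
Dependency preservation: B, G → A is not contained in any single fragment, but the restricted closure of its left-hand side across the fragments still reaches the right-hand side; the remaining FDs each lie inside some fragment. All dependencies are preserved.

lossless and dependency-preserving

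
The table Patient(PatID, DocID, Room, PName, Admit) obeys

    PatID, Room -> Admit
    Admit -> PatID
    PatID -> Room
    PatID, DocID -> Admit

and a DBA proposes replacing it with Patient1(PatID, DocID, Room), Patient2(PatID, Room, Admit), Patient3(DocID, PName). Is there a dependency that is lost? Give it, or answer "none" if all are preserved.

PatID, Room → Admit lies within Patient2.
Admit → PatID lies within Patient2.
PatID → Room lies within Patient1.
PatID, DocID → Admit: restricted closure across fragments reaches Admit.
Every dependency is enforceable on the fragments, so the decomposition is dependency-preserving.

none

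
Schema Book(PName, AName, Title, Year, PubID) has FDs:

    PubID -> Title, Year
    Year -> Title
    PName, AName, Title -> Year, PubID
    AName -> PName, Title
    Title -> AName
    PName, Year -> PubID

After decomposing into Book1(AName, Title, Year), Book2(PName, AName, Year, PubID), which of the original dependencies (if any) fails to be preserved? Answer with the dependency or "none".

PubID → Title, Year: restricted closure across fragments reaches Title, Year.
Year → Title lies within Book1.
PName, AName, Title → Year, PubID: restricted closure across fragments reaches Year, PubID.
AName → PName, Title: restricted closure across fragments reaches PName, Title.
Title → AName lies within Book1.
PName, Year → PubID lies within Book2.
Every dependency is enforceable on the fragments, so the decomposition is dependency-preserving.

none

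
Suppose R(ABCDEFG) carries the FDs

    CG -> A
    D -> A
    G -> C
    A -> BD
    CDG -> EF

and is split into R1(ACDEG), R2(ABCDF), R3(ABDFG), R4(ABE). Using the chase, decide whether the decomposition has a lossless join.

Chase test. Columns are ABCDEFG; row i has aⱼ where attribute j ∈ Ri, else bᵢⱼ.
Initial tableau (one row per fragment):
  row 1: a1 b12 a3 a4 a5 b16 a7
  row 2: a1 a2 a3 a4 b25 a6 b27
  row 3: a1 a2 b33 a4 b35 a6 a7
  row 4: a1 a2 b43 b44 a5 b46 b47
Rows 1 and 3 agree on G; apply G→C and equate their C entries.
Rows 1 and 2 agree on A; apply A→BD and equate their BD entries.
Rows 1 and 4 agree on A; apply A→BD and equate their BD entries.
Rows 1 and 3 agree on CDG; apply CDG→EF and equate their EF entries.
Row 1 is now all distinguished symbols — the join is lossless.

Yes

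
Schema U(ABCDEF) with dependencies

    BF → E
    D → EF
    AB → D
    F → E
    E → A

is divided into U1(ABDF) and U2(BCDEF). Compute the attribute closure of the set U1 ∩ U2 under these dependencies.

U1 ∩ U2 = {BDF}.
BF → E applies, adding E
E → A applies, adding A
Closure: {ABDEF}.

ABDEF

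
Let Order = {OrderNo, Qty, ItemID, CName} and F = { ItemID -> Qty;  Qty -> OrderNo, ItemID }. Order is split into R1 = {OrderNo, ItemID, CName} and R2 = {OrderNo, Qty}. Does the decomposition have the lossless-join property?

Common attributes: R1 ∩ R2 = {OrderNo}.
No dependency enlarges {OrderNo}, so (OrderNo)⁺ = {OrderNo}.
The closure contains neither all of R1 = {OrderNo, ItemID, CName} nor all of R2 = {OrderNo, Qty}, so the common attributes are not a superkey of either fragment. The join is lossy.

No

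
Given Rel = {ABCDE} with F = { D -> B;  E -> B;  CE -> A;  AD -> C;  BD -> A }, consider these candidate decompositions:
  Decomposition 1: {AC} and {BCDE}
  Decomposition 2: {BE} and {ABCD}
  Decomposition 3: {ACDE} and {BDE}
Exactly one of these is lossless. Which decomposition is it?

Decomposition 3

Decomposition 1: common = {C}, closure = {C} → lossy.
Decomposition 2: common = {B}, closure = {B} → lossy.
Decomposition 3: common = {DE}, closure = {ABCDE} → lossless.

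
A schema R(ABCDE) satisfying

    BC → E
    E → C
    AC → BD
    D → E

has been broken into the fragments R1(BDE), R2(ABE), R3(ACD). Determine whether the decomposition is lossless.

Chase test. Columns are ABCDE; row i has aⱼ where attribute j ∈ Ri, else bᵢⱼ.
Initial tableau (one row per fragment):
  row 1: b11 a2 b13 a4 a5
  row 2: a1 a2 b23 b24 a5
  row 3: a1 b32 a3 a4 b35
Rows 1 and 2 agree on E; apply E→C and equate their C entries.
Rows 1 and 3 agree on D; apply D→E and equate their E entries.
Rows 1 and 3 agree on E; apply E→C and equate their C entries.
Rows 2 and 3 agree on AC; apply AC→BD and equate their BD entries.
Row 2 is now all distinguished symbols — the join is lossless.

Yes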